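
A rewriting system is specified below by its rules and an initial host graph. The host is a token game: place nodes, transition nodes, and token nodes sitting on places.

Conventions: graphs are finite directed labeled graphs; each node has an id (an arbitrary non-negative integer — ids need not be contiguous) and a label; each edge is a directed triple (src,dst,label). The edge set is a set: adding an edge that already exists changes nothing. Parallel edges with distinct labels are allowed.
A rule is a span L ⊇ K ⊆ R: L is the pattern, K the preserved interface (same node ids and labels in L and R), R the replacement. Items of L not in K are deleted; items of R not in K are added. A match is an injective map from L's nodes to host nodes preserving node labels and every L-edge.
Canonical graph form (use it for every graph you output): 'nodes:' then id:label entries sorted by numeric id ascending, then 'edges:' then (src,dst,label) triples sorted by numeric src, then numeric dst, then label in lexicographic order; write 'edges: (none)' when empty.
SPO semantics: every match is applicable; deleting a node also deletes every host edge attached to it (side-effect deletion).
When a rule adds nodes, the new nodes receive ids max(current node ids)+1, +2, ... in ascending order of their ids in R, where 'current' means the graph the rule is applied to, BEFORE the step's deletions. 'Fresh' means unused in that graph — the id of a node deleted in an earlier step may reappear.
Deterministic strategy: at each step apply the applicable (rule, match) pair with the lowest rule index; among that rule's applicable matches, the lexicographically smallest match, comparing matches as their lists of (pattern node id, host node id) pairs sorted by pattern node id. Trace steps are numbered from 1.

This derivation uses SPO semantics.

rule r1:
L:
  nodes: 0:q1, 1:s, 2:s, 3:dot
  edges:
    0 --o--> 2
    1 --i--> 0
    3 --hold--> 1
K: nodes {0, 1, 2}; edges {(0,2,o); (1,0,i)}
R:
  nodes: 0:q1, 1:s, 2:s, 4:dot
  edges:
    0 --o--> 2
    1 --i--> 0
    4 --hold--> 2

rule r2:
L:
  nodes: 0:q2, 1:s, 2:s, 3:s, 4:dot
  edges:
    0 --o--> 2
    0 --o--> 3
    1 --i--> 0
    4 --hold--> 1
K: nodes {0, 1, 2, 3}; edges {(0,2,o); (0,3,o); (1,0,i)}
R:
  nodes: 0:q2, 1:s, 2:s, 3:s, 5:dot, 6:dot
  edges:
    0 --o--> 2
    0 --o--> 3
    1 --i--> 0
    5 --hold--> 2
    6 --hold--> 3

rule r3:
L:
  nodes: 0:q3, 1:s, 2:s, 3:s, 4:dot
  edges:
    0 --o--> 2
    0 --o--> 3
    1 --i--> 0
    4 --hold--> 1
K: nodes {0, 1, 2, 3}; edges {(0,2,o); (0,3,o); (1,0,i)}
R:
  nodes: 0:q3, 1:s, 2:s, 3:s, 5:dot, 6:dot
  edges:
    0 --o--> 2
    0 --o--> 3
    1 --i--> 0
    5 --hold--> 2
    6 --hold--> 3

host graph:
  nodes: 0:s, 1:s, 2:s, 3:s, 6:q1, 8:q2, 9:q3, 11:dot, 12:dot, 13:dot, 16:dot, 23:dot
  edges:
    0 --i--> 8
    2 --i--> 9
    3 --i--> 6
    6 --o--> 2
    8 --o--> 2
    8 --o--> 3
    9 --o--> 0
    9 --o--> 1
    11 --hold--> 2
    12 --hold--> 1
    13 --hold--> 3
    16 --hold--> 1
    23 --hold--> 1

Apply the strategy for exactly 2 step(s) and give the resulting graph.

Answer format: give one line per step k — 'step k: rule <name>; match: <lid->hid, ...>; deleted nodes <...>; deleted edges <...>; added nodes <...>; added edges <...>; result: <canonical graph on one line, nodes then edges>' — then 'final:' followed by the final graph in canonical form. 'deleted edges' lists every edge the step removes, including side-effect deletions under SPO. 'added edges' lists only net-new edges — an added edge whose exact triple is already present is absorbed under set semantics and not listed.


step 1: rule r1; match: 0->6, 1->3, 2->2, 3->13; deleted nodes 13; deleted edges (13,3,hold); added nodes 24; added edges (24,2,hold); result: nodes: 0:s, 1:s, 2:s, 3:s, 6:q1, 8:q2, 9:q3, 11:dot, 12:dot, 16:dot, 23:dot, 24:dot edges: (0,8,i); (2,9,i); (3,6,i); (6,2,o); (8,2,o); (8,3,o); (9,0,o); (9,1,o); (11,2,hold); (12,1,hold); (16,1,hold); (23,1,hold); (24,2,hold)
step 2: rule r3; match: 0->9, 1->2, 2->0, 3->1, 4->11; deleted nodes 11; deleted edges (11,2,hold); added nodes 25, 26; added edges (25,0,hold); (26,1,hold); result: nodes: 0:s, 1:s, 2:s, 3:s, 6:q1, 8:q2, 9:q3, 12:dot, 16:dot, 23:dot, 24:dot, 25:dot, 26:dot edges: (0,8,i); (2,9,i); (3,6,i); (6,2,o); (8,2,o); (8,3,o); (9,0,o); (9,1,o); (12,1,hold); (16,1,hold); (23,1,hold); (24,2,hold); (25,0,hold); (26,1,hold)
final:
nodes: 0:s, 1:s, 2:s, 3:s, 6:q1, 8:q2, 9:q3, 12:dot, 16:dot, 23:dot, 24:dot, 25:dot, 26:dot
edges: (0,8,i); (2,9,i); (3,6,i); (6,2,o); (8,2,o); (8,3,o); (9,0,o); (9,1,o); (12,1,hold); (16,1,hold); (23,1,hold); (24,2,hold); (25,0,hold); (26,1,hold)


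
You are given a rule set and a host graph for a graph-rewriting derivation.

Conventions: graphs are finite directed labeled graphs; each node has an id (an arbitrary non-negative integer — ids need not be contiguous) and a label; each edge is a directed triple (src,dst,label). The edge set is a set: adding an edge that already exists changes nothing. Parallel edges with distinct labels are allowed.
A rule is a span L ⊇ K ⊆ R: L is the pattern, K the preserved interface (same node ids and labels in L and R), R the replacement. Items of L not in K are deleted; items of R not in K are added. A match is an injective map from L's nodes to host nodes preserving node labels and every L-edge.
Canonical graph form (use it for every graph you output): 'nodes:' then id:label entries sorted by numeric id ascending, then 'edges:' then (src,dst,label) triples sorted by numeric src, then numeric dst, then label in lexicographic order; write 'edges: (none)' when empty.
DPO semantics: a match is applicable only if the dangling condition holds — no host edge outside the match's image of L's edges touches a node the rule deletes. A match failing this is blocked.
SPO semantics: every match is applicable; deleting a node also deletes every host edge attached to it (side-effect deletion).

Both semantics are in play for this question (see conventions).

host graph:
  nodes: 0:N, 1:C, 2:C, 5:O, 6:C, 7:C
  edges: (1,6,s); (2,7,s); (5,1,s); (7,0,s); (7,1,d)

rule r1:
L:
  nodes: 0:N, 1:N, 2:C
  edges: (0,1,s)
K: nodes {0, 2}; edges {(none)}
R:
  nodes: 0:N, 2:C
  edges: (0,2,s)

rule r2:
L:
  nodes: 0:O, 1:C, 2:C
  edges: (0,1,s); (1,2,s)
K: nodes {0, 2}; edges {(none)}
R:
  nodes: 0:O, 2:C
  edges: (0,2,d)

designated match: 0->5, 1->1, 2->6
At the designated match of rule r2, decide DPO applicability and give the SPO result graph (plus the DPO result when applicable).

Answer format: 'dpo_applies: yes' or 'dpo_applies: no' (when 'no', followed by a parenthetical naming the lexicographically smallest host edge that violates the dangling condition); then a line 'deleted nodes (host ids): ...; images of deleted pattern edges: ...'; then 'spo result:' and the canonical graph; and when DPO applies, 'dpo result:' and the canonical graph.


dpo_applies: no
(the rule deletes node 1, which keeps host edge (7,1,d) outside the match image — the dangling condition fails, DPO blocks; SPO proceeds and side-deletes such edges)
deleted nodes (host ids): 1; images of deleted pattern edges: (1,6,s); (5,1,s)
spo result:
nodes: 0:N, 2:C, 5:O, 6:C, 7:C
edges: (2,7,s); (5,6,d); (7,0,s)


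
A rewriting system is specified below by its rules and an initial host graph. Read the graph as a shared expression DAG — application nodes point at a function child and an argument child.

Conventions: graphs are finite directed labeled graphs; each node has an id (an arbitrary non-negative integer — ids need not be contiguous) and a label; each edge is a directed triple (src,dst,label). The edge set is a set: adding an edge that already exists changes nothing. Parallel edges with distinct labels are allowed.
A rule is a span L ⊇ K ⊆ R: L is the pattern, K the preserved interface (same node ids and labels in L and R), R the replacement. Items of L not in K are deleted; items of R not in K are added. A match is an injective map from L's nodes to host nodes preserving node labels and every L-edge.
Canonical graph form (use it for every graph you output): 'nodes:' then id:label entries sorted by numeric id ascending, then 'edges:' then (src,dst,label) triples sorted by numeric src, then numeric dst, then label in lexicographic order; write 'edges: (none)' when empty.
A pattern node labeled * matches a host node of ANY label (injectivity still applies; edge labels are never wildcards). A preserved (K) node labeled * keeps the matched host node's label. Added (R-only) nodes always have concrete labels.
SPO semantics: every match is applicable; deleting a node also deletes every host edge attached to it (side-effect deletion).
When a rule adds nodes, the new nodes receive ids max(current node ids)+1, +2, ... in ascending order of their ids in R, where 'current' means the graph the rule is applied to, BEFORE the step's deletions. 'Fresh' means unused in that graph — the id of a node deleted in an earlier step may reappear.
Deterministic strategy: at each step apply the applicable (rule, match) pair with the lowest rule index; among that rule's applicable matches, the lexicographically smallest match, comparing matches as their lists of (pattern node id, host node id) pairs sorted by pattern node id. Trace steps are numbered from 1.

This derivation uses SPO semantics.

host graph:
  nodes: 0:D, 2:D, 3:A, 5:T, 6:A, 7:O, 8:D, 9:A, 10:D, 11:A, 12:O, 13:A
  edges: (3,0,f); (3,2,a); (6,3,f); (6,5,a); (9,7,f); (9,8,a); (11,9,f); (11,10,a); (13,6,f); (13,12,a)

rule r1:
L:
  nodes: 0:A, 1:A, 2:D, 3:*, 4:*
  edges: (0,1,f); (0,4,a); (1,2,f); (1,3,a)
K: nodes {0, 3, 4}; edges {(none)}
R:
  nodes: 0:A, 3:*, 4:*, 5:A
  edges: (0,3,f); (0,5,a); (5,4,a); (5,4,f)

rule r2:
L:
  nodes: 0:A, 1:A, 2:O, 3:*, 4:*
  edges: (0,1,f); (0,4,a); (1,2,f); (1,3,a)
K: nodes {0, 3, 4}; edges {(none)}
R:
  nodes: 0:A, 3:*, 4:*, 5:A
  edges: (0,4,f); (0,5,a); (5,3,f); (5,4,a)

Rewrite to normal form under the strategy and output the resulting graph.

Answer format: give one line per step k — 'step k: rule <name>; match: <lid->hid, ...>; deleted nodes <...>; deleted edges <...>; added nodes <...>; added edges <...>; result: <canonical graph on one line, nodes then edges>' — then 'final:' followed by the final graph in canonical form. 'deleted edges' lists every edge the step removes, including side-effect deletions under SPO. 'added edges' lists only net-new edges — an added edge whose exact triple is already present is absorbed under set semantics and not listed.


step 1: rule r1; match: 0->6, 1->3, 2->0, 3->2, 4->5; deleted nodes 0, 3; deleted edges (3,0,f); (3,2,a); (6,3,f); (6,5,a); added nodes 14; added edges (6,2,f); (6,14,a); (14,5,a); (14,5,f); result: nodes: 2:D, 5:T, 6:A, 7:O, 8:D, 9:A, 10:D, 11:A, 12:O, 13:A, 14:A edges: (6,2,f); (6,14,a); (9,7,f); (9,8,a); (11,9,f); (11,10,a); (13,6,f); (13,12,a); (14,5,a); (14,5,f)
step 2: rule r1; match: 0->13, 1->6, 2->2, 3->14, 4->12; deleted nodes 2, 6; deleted edges (6,2,f); (6,14,a); (13,6,f); (13,12,a); added nodes 15; added edges (13,14,f); (13,15,a); (15,12,a); (15,12,f); result: nodes: 5:T, 7:O, 8:D, 9:A, 10:D, 11:A, 12:O, 13:A, 14:A, 15:A edges: (9,7,f); (9,8,a); (11,9,f); (11,10,a); (13,14,f); (13,15,a); (14,5,a); (14,5,f); (15,12,a); (15,12,f)
step 3: rule r2; match: 0->11, 1->9, 2->7, 3->8, 4->10; deleted nodes 7, 9; deleted edges (9,7,f); (9,8,a); (11,9,f); (11,10,a); added nodes 16; added edges (11,10,f); (11,16,a); (16,8,f); (16,10,a); result: nodes: 5:T, 8:D, 10:D, 11:A, 12:O, 13:A, 14:A, 15:A, 16:A edges: (11,10,f); (11,16,a); (13,14,f); (13,15,a); (14,5,a); (14,5,f); (15,12,a); (15,12,f); (16,8,f); (16,10,a)
final:
nodes: 5:T, 8:D, 10:D, 11:A, 12:O, 13:A, 14:A, 15:A, 16:A
edges: (11,10,f); (11,16,a); (13,14,f); (13,15,a); (14,5,a); (14,5,f); (15,12,a); (15,12,f); (16,8,f); (16,10,a)


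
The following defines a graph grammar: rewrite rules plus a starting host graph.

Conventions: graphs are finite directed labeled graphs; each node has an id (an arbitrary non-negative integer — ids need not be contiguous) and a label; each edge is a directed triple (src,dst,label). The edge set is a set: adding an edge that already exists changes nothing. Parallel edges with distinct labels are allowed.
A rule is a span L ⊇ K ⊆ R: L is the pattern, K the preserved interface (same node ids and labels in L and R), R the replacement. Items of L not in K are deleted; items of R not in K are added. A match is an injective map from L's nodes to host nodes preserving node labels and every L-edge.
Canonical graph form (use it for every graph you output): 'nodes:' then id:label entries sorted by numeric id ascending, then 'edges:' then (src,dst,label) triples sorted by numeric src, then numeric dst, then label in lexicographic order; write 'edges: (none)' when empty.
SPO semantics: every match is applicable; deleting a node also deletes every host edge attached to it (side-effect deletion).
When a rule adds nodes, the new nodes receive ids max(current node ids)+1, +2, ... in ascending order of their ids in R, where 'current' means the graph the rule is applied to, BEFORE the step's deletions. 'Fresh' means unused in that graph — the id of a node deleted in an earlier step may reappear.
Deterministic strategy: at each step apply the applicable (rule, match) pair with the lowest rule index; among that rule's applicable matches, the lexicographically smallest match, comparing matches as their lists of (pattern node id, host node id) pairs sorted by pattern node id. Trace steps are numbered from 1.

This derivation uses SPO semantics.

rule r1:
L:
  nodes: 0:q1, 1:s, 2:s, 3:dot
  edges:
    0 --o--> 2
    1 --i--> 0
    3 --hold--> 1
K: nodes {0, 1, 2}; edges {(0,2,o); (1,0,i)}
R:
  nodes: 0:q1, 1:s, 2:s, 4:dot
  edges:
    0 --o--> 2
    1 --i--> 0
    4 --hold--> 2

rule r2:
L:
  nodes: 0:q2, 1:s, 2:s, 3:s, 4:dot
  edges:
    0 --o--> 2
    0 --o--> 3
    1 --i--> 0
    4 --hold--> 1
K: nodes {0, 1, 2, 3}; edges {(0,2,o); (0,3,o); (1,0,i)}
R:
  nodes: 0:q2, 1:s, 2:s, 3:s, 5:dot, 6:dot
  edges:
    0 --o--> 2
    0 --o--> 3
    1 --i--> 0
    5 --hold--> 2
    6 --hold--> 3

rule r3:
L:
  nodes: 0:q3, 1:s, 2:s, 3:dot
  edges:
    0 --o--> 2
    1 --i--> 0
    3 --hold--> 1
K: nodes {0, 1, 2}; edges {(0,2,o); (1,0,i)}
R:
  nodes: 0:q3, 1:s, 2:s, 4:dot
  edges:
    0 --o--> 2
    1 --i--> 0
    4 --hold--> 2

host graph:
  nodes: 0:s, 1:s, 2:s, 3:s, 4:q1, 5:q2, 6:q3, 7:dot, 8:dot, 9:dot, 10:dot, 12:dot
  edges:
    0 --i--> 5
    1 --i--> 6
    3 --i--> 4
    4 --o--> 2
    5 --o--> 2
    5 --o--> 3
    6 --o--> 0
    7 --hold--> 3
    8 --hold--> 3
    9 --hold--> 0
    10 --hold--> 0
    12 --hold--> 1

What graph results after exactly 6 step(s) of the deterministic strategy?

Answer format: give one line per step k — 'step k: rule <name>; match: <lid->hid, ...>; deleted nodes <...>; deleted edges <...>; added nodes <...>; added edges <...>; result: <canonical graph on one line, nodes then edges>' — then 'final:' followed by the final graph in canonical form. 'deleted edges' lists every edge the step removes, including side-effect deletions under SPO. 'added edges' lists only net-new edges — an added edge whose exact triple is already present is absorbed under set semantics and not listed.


step 1: rule r1; match: 0->4, 1->3, 2->2, 3->7; deleted nodes 7; deleted edges (7,3,hold); added nodes 13; added edges (13,2,hold); result: nodes: 0:s, 1:s, 2:s, 3:s, 4:q1, 5:q2, 6:q3, 8:dot, 9:dot, 10:dot, 12:dot, 13:dot edges: (0,5,i); (1,6,i); (3,4,i); (4,2,o); (5,2,o); (5,3,o); (6,0,o); (8,3,hold); (9,0,hold); (10,0,hold); (12,1,hold); (13,2,hold)
step 2: rule r1; match: 0->4, 1->3, 2->2, 3->8; deleted nodes 8; deleted edges (8,3,hold); added nodes 14; added edges (14,2,hold); result: nodes: 0:s, 1:s, 2:s, 3:s, 4:q1, 5:q2, 6:q3, 9:dot, 10:dot, 12:dot, 13:dot, 14:dot edges: (0,5,i); (1,6,i); (3,4,i); (4,2,o); (5,2,o); (5,3,o); (6,0,o); (9,0,hold); (10,0,hold); (12,1,hold); (13,2,hold); (14,2,hold)
step 3: rule r2; match: 0->5, 1->0, 2->2, 3->3, 4->9; deleted nodes 9; deleted edges (9,0,hold); added nodes 15, 16; added edges (15,2,hold); (16,3,hold); result: nodes: 0:s, 1:s, 2:s, 3:s, 4:q1, 5:q2, 6:q3, 10:dot, 12:dot, 13:dot, 14:dot, 15:dot, 16:dot edges: (0,5,i); (1,6,i); (3,4,i); (4,2,o); (5,2,o); (5,3,o); (6,0,o); (10,0,hold); (12,1,hold); (13,2,hold); (14,2,hold); (15,2,hold); (16,3,hold)
step 4: rule r1; match: 0->4, 1->3, 2->2, 3->16; deleted nodes 16; deleted edges (16,3,hold); added nodes 17; added edges (17,2,hold); result: nodes: 0:s, 1:s, 2:s, 3:s, 4:q1, 5:q2, 6:q3, 10:dot, 12:dot, 13:dot, 14:dot, 15:dot, 17:dot edges: (0,5,i); (1,6,i); (3,4,i); (4,2,o); (5,2,o); (5,3,o); (6,0,o); (10,0,hold); (12,1,hold); (13,2,hold); (14,2,hold); (15,2,hold); (17,2,hold)
step 5: rule r2; match: 0->5, 1->0, 2->2, 3->3, 4->10; deleted nodes 10; deleted edges (10,0,hold); added nodes 18, 19; added edges (18,2,hold); (19,3,hold); result: nodes: 0:s, 1:s, 2:s, 3:s, 4:q1, 5:q2, 6:q3, 12:dot, 13:dot, 14:dot, 15:dot, 17:dot, 18:dot, 19:dot edges: (0,5,i); (1,6,i); (3,4,i); (4,2,o); (5,2,o); (5,3,o); (6,0,o); (12,1,hold); (13,2,hold); (14,2,hold); (15,2,hold); (17,2,hold); (18,2,hold); (19,3,hold)
step 6: rule r1; match: 0->4, 1->3, 2->2, 3->19; deleted nodes 19; deleted edges (19,3,hold); added nodes 20; added edges (20,2,hold); result: nodes: 0:s, 1:s, 2:s, 3:s, 4:q1, 5:q2, 6:q3, 12:dot, 13:dot, 14:dot, 15:dot, 17:dot, 18:dot, 20:dot edges: (0,5,i); (1,6,i); (3,4,i); (4,2,o); (5,2,o); (5,3,o); (6,0,o); (12,1,hold); (13,2,hold); (14,2,hold); (15,2,hold); (17,2,hold); (18,2,hold); (20,2,hold)
final:
nodes: 0:s, 1:s, 2:s, 3:s, 4:q1, 5:q2, 6:q3, 12:dot, 13:dot, 14:dot, 15:dot, 17:dot, 18:dot, 20:dot
edges: (0,5,i); (1,6,i); (3,4,i); (4,2,o); (5,2,o); (5,3,o); (6,0,o); (12,1,hold); (13,2,hold); (14,2,hold); (15,2,hold); (17,2,hold); (18,2,hold); (20,2,hold)


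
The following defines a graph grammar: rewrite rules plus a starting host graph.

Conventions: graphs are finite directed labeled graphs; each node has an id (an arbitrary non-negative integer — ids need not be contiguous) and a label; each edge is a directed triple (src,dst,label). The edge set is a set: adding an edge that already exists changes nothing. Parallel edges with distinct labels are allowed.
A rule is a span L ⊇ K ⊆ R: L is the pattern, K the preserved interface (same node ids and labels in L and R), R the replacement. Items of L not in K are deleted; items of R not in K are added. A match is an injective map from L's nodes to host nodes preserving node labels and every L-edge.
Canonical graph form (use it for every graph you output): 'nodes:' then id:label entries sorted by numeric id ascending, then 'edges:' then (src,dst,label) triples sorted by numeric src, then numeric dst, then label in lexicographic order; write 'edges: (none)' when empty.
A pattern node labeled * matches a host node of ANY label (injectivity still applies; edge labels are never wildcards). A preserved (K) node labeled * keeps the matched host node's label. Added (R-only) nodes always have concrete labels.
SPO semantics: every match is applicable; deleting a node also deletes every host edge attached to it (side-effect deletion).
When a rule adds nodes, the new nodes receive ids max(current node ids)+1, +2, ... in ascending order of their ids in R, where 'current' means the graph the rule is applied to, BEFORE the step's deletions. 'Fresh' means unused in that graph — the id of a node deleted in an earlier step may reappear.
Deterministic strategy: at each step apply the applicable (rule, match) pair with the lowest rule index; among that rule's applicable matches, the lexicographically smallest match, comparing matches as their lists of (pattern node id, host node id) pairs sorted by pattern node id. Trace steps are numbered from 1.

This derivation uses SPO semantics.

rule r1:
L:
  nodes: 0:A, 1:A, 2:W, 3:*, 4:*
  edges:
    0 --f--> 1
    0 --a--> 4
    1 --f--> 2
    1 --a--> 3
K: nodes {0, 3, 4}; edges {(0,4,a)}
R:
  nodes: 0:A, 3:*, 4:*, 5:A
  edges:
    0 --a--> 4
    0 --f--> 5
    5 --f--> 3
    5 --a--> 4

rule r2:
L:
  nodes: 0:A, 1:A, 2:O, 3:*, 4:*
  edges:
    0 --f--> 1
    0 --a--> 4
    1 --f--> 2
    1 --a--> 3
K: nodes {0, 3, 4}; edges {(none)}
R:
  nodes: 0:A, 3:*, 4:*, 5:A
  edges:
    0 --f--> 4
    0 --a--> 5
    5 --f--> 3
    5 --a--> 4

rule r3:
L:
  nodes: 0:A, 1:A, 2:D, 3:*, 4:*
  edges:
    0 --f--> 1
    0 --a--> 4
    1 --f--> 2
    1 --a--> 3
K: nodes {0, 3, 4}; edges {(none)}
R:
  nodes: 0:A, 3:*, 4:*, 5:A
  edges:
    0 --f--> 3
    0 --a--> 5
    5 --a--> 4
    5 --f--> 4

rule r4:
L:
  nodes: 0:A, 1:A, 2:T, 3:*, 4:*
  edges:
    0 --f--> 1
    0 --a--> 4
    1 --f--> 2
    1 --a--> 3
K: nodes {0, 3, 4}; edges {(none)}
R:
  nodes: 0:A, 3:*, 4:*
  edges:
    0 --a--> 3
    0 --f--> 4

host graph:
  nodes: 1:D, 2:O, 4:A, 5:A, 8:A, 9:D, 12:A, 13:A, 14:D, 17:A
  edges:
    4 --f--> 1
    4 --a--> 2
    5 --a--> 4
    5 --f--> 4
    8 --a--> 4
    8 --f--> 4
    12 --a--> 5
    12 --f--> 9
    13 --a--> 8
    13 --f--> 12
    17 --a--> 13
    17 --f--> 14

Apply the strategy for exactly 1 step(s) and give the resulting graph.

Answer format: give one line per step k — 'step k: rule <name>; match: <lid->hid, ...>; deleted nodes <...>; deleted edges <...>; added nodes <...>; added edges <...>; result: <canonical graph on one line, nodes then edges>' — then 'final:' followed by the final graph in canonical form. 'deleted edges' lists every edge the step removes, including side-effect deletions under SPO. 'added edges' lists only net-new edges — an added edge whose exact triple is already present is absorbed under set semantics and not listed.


step 1: rule r3; match: 0->13, 1->12, 2->9, 3->5, 4->8; deleted nodes 9, 12; deleted edges (12,5,a); (12,9,f); (13,8,a); (13,12,f); added nodes 18; added edges (13,5,f); (13,18,a); (18,8,a); (18,8,f); result: nodes: 1:D, 2:O, 4:A, 5:A, 8:A, 13:A, 14:D, 17:A, 18:A edges: (4,1,f); (4,2,a); (5,4,a); (5,4,f); (8,4,a); (8,4,f); (13,5,f); (13,18,a); (17,13,a); (17,14,f); (18,8,a); (18,8,f)
final:
nodes: 1:D, 2:O, 4:A, 5:A, 8:A, 13:A, 14:D, 17:A, 18:A
edges: (4,1,f); (4,2,a); (5,4,a); (5,4,f); (8,4,a); (8,4,f); (13,5,f); (13,18,a); (17,13,a); (17,14,f); (18,8,a); (18,8,f)


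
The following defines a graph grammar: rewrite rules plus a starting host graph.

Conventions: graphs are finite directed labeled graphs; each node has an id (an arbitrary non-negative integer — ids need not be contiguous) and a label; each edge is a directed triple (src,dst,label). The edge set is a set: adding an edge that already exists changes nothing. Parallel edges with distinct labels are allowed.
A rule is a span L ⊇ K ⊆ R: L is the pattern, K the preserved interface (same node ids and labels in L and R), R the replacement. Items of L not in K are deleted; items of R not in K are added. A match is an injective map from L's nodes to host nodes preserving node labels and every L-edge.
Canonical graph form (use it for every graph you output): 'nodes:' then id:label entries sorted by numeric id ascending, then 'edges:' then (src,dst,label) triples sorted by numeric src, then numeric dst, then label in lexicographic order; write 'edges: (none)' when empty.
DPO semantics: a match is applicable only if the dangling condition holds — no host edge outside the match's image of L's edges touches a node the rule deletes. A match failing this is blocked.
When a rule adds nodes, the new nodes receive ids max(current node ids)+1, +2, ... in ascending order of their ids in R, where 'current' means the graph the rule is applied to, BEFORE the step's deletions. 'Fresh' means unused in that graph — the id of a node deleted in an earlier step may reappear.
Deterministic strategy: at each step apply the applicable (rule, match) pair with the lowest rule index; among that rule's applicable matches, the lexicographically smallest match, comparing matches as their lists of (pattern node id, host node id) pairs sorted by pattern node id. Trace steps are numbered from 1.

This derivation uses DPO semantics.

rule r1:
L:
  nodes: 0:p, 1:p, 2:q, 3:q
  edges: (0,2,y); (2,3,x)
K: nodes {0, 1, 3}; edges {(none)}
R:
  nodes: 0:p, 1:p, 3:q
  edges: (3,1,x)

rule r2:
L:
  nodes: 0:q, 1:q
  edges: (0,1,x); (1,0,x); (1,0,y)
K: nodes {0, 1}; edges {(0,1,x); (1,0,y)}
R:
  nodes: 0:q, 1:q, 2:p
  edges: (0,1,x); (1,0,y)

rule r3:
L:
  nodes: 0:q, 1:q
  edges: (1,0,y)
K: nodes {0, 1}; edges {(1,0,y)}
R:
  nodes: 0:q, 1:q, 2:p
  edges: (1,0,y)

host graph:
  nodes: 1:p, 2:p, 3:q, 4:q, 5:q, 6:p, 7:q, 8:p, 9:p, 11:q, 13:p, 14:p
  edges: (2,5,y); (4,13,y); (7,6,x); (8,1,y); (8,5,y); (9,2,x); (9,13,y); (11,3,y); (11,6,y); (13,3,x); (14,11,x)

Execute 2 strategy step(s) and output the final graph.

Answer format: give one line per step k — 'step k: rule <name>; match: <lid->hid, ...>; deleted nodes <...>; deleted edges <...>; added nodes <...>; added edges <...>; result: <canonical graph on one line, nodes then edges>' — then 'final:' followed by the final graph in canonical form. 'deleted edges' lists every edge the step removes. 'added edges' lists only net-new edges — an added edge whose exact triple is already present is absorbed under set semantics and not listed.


step 1: rule r3; match: 0->3, 1->11; deleted nodes (none); deleted edges (none); added nodes 15; added edges (none); result: nodes: 1:p, 2:p, 3:q, 4:q, 5:q, 6:p, 7:q, 8:p, 9:p, 11:q, 13:p, 14:p, 15:p edges: (2,5,y); (4,13,y); (7,6,x); (8,1,y); (8,5,y); (9,2,x); (9,13,y); (11,3,y); (11,6,y); (13,3,x); (14,11,x)
step 2: rule r3; match: 0->3, 1->11; deleted nodes (none); deleted edges (none); added nodes 16; added edges (none); result: nodes: 1:p, 2:p, 3:q, 4:q, 5:q, 6:p, 7:q, 8:p, 9:p, 11:q, 13:p, 14:p, 15:p, 16:p edges: (2,5,y); (4,13,y); (7,6,x); (8,1,y); (8,5,y); (9,2,x); (9,13,y); (11,3,y); (11,6,y); (13,3,x); (14,11,x)
final:
nodes: 1:p, 2:p, 3:q, 4:q, 5:q, 6:p, 7:q, 8:p, 9:p, 11:q, 13:p, 14:p, 15:p, 16:p
edges: (2,5,y); (4,13,y); (7,6,x); (8,1,y); (8,5,y); (9,2,x); (9,13,y); (11,3,y); (11,6,y); (13,3,x); (14,11,x)


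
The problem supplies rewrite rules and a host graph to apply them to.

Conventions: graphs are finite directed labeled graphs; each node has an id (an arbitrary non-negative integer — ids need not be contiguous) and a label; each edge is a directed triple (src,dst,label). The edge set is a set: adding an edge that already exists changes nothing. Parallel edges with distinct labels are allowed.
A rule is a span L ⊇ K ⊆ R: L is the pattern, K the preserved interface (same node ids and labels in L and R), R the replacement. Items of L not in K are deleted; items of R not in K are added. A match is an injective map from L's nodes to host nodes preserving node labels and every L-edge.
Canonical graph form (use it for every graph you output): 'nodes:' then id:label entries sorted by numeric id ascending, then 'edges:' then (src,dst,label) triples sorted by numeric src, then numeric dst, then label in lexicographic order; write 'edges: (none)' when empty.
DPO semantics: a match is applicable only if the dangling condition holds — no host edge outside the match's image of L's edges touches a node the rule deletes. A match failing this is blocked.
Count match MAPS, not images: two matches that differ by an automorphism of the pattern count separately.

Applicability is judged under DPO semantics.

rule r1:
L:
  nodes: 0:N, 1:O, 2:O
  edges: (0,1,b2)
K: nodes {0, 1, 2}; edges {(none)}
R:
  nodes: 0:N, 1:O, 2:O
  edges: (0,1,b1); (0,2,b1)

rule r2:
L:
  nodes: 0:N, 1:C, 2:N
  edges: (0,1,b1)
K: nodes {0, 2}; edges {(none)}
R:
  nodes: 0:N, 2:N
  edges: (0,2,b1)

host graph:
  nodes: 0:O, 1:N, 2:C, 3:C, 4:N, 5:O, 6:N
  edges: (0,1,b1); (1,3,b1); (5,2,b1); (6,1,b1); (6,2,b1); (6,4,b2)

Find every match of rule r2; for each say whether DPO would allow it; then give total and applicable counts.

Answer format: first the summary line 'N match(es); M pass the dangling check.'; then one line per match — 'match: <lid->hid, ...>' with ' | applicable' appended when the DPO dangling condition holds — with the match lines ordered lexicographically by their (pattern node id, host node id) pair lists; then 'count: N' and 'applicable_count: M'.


4 match(es); 2 pass the dangling check.
match: 0->1, 1->3, 2->4 | applicable
match: 0->1, 1->3, 2->6 | applicable
match: 0->6, 1->2, 2->1
match: 0->6, 1->2, 2->4
count: 4
applicable_count: 2


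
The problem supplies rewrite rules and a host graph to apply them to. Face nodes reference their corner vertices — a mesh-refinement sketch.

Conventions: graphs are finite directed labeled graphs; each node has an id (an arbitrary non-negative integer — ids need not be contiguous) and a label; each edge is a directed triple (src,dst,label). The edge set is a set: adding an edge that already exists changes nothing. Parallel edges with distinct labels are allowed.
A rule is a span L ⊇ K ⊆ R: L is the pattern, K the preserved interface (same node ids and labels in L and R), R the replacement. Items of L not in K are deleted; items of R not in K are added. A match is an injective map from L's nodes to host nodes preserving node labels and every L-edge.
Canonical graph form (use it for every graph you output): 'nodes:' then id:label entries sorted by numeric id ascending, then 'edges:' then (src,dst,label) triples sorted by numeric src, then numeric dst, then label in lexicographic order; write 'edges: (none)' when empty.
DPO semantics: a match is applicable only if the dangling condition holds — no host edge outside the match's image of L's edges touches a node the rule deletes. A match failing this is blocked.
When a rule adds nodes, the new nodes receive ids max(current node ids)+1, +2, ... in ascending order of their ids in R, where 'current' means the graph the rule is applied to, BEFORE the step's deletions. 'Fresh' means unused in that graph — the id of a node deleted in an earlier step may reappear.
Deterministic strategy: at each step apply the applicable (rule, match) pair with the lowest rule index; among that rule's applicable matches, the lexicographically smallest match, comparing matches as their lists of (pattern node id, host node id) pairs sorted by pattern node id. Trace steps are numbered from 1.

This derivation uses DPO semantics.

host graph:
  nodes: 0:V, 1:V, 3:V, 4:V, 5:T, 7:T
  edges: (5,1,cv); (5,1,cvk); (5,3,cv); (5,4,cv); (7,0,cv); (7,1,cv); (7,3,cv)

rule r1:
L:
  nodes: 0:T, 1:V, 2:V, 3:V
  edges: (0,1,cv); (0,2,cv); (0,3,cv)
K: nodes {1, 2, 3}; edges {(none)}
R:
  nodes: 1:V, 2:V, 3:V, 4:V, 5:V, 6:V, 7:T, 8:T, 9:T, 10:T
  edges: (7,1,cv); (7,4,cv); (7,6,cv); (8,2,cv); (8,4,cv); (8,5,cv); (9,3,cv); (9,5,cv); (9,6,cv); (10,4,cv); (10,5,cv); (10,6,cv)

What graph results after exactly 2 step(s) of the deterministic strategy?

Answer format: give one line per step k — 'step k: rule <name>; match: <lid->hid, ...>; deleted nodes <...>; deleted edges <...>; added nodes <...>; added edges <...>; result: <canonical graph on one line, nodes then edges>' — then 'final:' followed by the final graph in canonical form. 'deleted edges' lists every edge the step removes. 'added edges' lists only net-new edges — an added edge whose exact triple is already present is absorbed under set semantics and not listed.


step 1: rule r1; match: 0->7, 1->0, 2->1, 3->3; deleted nodes 7; deleted edges (7,0,cv); (7,1,cv); (7,3,cv); added nodes 8, 9, 10, 11, 12, 13, 14; added edges (11,0,cv); (11,8,cv); (11,10,cv); (12,1,cv); (12,8,cv); (12,9,cv); (13,3,cv); (13,9,cv); (13,10,cv); (14,8,cv); (14,9,cv); (14,10,cv); result: nodes: 0:V, 1:V, 3:V, 4:V, 5:T, 8:V, 9:V, 10:V, 11:T, 12:T, 13:T, 14:T edges: (5,1,cv); (5,1,cvk); (5,3,cv); (5,4,cv); (11,0,cv); (11,8,cv); (11,10,cv); (12,1,cv); (12,8,cv); (12,9,cv); (13,3,cv); (13,9,cv); (13,10,cv); (14,8,cv); (14,9,cv); (14,10,cv)
step 2: rule r1; match: 0->11, 1->0, 2->8, 3->10; deleted nodes 11; deleted edges (11,0,cv); (11,8,cv); (11,10,cv); added nodes 15, 16, 17, 18, 19, 20, 21; added edges (18,0,cv); (18,15,cv); (18,17,cv); (19,8,cv); (19,15,cv); (19,16,cv); (20,10,cv); (20,16,cv); (20,17,cv); (21,15,cv); (21,16,cv); (21,17,cv); result: nodes: 0:V, 1:V, 3:V, 4:V, 5:T, 8:V, 9:V, 10:V, 12:T, 13:T, 14:T, 15:V, 16:V, 17:V, 18:T, 19:T, 20:T, 21:T edges: (5,1,cv); (5,1,cvk); (5,3,cv); (5,4,cv); (12,1,cv); (12,8,cv); (12,9,cv); (13,3,cv); (13,9,cv); (13,10,cv); (14,8,cv); (14,9,cv); (14,10,cv); (18,0,cv); (18,15,cv); (18,17,cv); (19,8,cv); (19,15,cv); (19,16,cv); (20,10,cv); (20,16,cv); (20,17,cv); (21,15,cv); (21,16,cv); (21,17,cv)
final:
nodes: 0:V, 1:V, 3:V, 4:V, 5:T, 8:V, 9:V, 10:V, 12:T, 13:T, 14:T, 15:V, 16:V, 17:V, 18:T, 19:T, 20:T, 21:T
edges: (5,1,cv); (5,1,cvk); (5,3,cv); (5,4,cv); (12,1,cv); (12,8,cv); (12,9,cv); (13,3,cv); (13,9,cv); (13,10,cv); (14,8,cv); (14,9,cv); (14,10,cv); (18,0,cv); (18,15,cv); (18,17,cv); (19,8,cv); (19,15,cv); (19,16,cv); (20,10,cv); (20,16,cv); (20,17,cv); (21,15,cv); (21,16,cv); (21,17,cv)


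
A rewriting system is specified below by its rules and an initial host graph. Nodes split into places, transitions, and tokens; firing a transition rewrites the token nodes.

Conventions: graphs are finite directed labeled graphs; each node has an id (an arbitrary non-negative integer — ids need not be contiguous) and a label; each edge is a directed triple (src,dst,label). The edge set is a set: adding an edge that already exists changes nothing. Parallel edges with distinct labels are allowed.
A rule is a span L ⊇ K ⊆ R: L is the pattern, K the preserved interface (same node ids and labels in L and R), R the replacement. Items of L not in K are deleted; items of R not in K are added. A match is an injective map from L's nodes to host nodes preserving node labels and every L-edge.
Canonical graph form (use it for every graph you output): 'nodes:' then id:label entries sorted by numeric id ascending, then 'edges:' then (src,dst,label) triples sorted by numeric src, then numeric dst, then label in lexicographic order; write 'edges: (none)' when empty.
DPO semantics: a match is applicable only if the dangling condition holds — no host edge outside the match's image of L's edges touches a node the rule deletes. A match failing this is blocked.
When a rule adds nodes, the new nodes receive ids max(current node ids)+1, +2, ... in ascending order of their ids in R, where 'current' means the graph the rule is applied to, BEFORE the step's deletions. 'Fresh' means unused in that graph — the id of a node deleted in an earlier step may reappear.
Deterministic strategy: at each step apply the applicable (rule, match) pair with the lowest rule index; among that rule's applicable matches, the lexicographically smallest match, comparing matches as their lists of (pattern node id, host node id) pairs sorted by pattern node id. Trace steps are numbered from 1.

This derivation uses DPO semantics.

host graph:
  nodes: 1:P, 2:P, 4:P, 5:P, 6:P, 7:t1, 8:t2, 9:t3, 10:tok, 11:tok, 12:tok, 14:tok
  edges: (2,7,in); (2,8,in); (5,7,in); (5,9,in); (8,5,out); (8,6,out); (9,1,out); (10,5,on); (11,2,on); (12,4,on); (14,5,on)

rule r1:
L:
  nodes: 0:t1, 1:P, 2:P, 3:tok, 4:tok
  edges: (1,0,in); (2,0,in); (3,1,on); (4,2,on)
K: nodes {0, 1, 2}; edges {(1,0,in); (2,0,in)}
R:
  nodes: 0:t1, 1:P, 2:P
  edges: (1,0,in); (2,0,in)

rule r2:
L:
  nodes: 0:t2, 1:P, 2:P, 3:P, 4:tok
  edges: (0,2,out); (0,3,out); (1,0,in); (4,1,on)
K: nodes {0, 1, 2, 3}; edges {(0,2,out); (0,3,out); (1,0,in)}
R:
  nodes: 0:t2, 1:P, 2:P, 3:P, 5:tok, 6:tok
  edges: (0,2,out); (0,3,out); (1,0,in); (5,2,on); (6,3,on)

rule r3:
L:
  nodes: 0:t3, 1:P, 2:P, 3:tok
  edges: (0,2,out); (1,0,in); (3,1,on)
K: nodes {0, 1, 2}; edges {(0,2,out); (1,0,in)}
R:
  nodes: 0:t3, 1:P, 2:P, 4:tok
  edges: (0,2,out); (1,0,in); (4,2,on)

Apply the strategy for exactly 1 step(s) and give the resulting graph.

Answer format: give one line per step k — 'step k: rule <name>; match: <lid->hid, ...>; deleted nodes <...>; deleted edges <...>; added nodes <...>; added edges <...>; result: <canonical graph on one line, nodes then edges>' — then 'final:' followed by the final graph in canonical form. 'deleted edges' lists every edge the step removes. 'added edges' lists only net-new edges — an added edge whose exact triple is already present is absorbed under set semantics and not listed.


step 1: rule r1; match: 0->7, 1->2, 2->5, 3->11, 4->10; deleted nodes 10, 11; deleted edges (10,5,on); (11,2,on); added nodes (none); added edges (none); result: nodes: 1:P, 2:P, 4:P, 5:P, 6:P, 7:t1, 8:t2, 9:t3, 12:tok, 14:tok edges: (2,7,in); (2,8,in); (5,7,in); (5,9,in); (8,5,out); (8,6,out); (9,1,out); (12,4,on); (14,5,on)
final:
nodes: 1:P, 2:P, 4:P, 5:P, 6:P, 7:t1, 8:t2, 9:t3, 12:tok, 14:tok
edges: (2,7,in); (2,8,in); (5,7,in); (5,9,in); (8,5,out); (8,6,out); (9,1,out); (12,4,on); (14,5,on)


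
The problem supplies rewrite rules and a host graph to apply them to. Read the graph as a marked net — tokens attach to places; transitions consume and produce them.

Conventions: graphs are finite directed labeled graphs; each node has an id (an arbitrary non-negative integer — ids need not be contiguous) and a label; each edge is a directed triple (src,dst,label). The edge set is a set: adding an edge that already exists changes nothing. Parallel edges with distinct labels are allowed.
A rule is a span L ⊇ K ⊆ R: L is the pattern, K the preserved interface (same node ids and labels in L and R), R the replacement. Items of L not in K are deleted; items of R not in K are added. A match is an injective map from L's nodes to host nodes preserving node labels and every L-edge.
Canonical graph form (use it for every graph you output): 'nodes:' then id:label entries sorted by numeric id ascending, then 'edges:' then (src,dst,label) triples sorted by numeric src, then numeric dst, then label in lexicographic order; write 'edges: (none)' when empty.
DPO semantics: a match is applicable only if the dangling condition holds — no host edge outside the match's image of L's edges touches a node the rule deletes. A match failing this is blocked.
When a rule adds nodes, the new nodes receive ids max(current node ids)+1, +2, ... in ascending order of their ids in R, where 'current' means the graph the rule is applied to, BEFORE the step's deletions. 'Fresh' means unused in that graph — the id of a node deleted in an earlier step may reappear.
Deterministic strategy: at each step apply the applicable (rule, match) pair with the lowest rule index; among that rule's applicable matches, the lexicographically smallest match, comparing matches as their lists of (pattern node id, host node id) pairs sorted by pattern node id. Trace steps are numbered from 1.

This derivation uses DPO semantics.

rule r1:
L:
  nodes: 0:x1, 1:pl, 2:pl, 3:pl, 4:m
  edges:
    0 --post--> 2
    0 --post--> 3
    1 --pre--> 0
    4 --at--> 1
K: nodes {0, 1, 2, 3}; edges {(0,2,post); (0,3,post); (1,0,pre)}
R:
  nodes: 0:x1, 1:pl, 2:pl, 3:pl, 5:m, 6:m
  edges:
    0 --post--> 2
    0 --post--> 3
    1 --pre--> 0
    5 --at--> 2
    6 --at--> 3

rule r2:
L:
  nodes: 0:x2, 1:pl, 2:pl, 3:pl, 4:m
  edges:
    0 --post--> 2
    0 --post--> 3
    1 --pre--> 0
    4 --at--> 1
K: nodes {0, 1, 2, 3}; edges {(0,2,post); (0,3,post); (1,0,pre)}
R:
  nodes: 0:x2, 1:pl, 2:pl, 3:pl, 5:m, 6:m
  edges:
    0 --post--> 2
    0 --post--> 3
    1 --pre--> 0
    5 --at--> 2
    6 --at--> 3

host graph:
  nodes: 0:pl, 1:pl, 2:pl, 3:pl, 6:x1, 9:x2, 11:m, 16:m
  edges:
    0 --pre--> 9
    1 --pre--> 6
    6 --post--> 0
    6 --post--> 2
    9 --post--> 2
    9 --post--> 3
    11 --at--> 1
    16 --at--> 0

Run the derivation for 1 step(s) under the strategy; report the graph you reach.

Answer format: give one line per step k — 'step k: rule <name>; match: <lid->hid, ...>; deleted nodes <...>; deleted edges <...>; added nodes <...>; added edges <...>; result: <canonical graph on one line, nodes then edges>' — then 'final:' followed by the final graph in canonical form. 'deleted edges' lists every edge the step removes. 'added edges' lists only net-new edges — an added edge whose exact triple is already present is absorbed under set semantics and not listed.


step 1: rule r1; match: 0->6, 1->1, 2->0, 3->2, 4->11; deleted nodes 11; deleted edges (11,1,at); added nodes 17, 18; added edges (17,0,at); (18,2,at); result: nodes: 0:pl, 1:pl, 2:pl, 3:pl, 6:x1, 9:x2, 16:m, 17:m, 18:m edges: (0,9,pre); (1,6,pre); (6,0,post); (6,2,post); (9,2,post); (9,3,post); (16,0,at); (17,0,at); (18,2,at)
final:
nodes: 0:pl, 1:pl, 2:pl, 3:pl, 6:x1, 9:x2, 16:m, 17:m, 18:m
edges: (0,9,pre); (1,6,pre); (6,0,post); (6,2,post); (9,2,post); (9,3,post); (16,0,at); (17,0,at); (18,2,at)
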